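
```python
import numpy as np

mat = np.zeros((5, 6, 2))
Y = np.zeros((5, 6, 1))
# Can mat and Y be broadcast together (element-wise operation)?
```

Yes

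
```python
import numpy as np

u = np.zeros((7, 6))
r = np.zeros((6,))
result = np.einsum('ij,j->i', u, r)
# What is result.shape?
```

(7,)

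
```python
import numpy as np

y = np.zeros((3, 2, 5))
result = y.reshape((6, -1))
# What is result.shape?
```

(6, 5)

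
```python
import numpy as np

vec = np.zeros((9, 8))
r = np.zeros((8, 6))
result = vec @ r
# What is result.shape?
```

(9, 6)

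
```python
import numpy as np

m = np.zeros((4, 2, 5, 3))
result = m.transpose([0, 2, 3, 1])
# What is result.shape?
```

(4, 5, 3, 2)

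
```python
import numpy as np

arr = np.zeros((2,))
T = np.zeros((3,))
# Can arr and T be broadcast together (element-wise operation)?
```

No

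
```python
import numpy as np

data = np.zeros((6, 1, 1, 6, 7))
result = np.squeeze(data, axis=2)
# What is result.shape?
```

(6, 1, 6, 7)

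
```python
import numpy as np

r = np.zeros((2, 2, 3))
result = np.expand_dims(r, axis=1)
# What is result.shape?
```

(2, 1, 2, 3)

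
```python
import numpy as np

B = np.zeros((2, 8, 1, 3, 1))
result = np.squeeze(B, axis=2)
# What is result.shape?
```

(2, 8, 3, 1)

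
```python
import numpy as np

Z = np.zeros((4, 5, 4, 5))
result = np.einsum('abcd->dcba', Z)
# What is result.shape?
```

(5, 4, 5, 4)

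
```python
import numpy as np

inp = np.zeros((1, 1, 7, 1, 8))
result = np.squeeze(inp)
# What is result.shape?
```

(7, 8)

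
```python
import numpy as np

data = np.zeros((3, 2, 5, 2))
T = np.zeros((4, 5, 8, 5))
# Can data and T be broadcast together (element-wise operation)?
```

No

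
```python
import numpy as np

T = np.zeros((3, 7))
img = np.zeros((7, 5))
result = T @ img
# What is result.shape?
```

(3, 5)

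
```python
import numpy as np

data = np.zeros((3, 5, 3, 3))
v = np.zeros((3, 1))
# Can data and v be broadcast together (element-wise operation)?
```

Yes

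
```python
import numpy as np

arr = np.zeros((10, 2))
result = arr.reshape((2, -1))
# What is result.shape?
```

(2, 10)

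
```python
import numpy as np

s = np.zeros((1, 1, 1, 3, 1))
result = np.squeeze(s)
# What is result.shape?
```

(3,)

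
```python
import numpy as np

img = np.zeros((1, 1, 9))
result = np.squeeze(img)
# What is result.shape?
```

(9,)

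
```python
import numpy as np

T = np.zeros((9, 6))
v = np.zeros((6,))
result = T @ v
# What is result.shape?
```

(9,)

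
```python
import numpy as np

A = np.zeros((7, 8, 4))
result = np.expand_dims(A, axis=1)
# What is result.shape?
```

(7, 1, 8, 4)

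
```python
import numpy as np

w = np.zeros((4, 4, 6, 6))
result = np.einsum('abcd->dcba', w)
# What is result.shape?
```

(6, 6, 4, 4)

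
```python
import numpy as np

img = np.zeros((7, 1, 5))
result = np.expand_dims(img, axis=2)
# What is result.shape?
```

(7, 1, 1, 5)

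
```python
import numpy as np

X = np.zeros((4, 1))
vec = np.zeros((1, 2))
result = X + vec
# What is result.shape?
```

(4, 2)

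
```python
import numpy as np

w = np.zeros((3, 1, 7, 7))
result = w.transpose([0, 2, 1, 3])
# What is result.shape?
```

(3, 7, 1, 7)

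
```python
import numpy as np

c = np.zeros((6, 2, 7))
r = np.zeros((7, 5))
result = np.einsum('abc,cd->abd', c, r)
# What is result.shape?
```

(6, 2, 5)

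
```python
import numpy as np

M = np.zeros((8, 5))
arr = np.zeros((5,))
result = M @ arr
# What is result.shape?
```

(8,)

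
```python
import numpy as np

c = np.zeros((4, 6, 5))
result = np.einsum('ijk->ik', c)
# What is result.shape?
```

(4, 5)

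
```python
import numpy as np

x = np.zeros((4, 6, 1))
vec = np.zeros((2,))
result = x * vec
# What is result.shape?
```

(4, 6, 2)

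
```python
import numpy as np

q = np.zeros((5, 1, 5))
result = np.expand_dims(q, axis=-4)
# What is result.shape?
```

(1, 5, 1, 5)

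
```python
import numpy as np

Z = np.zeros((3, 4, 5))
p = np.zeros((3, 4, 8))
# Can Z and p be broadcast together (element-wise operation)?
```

No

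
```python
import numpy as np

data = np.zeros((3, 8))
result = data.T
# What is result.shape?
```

(8, 3)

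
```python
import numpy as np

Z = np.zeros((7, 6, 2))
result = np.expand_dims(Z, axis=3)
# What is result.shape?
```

(7, 6, 2, 1)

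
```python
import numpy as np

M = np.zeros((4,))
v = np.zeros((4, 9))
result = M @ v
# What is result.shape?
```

(9,)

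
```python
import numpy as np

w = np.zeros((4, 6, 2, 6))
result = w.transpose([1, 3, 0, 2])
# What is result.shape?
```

(6, 6, 4, 2)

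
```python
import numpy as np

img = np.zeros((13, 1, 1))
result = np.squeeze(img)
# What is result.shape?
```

(13,)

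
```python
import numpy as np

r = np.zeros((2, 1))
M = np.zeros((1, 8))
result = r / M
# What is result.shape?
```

(2, 8)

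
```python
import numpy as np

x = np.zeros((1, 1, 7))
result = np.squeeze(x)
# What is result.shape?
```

(7,)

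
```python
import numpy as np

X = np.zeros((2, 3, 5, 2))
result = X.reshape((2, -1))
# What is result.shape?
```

(2, 30)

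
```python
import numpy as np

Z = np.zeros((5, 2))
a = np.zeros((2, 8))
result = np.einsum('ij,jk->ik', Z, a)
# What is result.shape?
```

(5, 8)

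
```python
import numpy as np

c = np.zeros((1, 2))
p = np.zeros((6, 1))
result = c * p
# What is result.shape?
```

(6, 2)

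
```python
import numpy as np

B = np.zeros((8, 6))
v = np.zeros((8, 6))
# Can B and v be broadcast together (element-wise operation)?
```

Yes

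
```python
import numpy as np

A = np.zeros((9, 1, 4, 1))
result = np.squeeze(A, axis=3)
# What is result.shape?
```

(9, 1, 4)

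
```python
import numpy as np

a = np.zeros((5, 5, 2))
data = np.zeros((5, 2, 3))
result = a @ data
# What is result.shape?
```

(5, 5, 3)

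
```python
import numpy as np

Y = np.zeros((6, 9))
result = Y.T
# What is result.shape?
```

(9, 6)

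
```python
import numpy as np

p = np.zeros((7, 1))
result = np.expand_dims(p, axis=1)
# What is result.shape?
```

(7, 1, 1)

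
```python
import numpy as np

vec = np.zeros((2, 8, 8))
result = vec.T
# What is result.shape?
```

(8, 8, 2)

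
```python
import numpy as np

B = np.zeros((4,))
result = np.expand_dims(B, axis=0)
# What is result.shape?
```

(1, 4)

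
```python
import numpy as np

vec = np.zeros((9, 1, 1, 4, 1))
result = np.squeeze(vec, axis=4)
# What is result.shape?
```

(9, 1, 1, 4)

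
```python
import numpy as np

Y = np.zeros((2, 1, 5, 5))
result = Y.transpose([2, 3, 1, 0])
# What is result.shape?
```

(5, 5, 1, 2)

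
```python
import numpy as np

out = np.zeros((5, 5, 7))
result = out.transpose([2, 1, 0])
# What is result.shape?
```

(7, 5, 5)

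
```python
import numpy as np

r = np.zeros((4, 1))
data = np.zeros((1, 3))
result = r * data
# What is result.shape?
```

(4, 3)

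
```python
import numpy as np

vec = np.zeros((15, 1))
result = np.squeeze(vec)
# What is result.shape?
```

(15,)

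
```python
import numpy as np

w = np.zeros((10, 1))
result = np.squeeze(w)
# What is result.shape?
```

(10,)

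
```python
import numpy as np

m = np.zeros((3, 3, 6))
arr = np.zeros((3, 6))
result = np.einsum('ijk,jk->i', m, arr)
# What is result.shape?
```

(3,)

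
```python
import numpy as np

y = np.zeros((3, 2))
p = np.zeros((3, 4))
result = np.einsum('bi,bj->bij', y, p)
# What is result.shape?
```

(3, 2, 4)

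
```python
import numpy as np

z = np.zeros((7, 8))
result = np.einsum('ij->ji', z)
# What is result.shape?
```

(8, 7)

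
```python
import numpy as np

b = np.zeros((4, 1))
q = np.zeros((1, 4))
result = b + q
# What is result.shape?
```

(4, 4)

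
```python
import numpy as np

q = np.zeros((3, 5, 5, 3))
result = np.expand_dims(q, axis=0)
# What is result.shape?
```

(1, 3, 5, 5, 3)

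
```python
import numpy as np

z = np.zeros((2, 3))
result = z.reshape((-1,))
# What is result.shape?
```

(6,)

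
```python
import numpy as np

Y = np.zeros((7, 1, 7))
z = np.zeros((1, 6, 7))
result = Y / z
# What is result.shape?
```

(7, 6, 7)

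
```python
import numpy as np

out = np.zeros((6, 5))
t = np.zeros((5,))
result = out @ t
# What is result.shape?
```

(6,)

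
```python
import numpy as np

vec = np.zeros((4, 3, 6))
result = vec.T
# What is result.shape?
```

(6, 3, 4)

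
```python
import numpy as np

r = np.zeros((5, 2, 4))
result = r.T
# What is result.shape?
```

(4, 2, 5)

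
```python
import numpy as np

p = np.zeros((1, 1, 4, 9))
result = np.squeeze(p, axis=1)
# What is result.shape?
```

(1, 4, 9)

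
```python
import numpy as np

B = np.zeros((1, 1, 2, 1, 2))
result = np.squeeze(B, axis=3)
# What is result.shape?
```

(1, 1, 2, 2)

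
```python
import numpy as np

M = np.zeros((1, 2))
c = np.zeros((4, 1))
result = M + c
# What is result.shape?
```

(4, 2)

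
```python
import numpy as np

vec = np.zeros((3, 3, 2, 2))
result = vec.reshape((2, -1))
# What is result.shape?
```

(2, 18)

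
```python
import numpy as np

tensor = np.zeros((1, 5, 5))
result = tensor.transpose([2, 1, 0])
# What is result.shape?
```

(5, 5, 1)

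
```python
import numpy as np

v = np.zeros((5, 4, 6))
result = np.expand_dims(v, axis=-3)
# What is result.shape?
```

(5, 1, 4, 6)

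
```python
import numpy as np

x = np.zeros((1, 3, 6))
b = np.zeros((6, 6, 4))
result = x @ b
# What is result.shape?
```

(6, 3, 4)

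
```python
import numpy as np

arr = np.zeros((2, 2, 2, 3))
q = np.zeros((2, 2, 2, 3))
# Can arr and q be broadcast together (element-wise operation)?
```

Yes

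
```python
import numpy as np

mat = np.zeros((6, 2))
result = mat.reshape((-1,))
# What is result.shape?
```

(12,)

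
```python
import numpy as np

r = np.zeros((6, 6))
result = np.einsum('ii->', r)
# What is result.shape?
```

()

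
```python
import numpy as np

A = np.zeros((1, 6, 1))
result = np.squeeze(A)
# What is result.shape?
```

(6,)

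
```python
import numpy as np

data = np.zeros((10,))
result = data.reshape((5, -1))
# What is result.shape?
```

(5, 2)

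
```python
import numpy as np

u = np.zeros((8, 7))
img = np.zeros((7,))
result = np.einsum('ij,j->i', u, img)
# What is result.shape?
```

(8,)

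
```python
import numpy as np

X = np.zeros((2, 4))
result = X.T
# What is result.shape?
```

(4, 2)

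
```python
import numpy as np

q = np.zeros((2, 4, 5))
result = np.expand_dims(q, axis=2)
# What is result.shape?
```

(2, 4, 1, 5)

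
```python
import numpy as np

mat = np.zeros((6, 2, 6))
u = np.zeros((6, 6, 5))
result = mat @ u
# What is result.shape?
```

(6, 2, 5)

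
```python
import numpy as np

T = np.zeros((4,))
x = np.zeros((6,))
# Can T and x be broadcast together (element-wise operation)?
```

No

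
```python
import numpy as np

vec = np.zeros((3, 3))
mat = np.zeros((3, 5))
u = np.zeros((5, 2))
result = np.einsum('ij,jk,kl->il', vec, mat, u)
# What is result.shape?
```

(3, 2)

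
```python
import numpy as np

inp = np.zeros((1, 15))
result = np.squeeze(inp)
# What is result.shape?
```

(15,)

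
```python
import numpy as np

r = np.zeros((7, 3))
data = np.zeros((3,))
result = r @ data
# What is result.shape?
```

(7,)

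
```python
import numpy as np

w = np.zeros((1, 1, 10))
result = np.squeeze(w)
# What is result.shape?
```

(10,)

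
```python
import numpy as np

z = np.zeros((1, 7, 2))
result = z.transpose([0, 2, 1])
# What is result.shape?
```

(1, 2, 7)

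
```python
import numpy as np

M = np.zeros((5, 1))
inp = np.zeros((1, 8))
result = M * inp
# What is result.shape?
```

(5, 8)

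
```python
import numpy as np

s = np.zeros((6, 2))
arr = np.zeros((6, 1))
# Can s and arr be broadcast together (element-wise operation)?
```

Yes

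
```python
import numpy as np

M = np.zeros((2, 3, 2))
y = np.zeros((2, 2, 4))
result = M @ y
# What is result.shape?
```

(2, 3, 4)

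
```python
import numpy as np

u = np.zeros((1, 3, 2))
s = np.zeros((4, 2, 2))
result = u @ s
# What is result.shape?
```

(4, 3, 2)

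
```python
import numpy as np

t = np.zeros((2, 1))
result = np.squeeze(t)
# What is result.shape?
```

(2,)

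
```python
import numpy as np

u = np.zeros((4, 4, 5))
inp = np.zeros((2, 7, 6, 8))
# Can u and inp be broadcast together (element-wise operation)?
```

No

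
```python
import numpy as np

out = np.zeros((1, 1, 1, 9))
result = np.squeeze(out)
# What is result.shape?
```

(9,)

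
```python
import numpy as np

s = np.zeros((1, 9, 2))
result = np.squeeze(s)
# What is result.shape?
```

(9, 2)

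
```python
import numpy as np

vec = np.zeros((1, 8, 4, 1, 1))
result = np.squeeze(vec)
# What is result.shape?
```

(8, 4)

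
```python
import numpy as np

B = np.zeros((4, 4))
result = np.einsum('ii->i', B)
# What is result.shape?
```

(4,)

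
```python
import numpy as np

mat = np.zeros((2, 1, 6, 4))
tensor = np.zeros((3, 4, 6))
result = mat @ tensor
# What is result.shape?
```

(2, 3, 6, 6)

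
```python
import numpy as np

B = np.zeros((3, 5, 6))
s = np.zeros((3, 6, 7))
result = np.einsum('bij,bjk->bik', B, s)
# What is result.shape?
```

(3, 5, 7)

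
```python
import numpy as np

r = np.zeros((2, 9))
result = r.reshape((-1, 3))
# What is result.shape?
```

(6, 3)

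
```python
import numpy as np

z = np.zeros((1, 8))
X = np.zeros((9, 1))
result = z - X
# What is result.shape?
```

(9, 8)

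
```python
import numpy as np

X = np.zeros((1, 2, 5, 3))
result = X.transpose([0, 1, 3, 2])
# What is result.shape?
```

(1, 2, 3, 5)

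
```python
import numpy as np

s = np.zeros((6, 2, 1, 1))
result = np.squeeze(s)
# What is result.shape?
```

(6, 2)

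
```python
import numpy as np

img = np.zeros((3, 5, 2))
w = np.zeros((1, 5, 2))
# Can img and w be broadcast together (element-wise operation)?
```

Yes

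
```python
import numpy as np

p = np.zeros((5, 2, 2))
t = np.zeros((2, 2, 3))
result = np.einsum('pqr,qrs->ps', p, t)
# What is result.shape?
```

(5, 3)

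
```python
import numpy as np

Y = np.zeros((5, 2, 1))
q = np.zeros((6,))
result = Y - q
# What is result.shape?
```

(5, 2, 6)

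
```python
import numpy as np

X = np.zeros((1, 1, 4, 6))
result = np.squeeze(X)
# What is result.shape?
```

(4, 6)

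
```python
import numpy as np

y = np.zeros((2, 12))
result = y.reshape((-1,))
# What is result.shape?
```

(24,)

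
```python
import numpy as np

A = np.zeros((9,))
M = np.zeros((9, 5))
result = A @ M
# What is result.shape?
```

(5,)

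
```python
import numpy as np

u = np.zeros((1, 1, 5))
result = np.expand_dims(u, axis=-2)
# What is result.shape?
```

(1, 1, 1, 5)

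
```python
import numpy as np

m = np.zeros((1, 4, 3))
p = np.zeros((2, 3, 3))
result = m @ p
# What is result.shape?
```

(2, 4, 3)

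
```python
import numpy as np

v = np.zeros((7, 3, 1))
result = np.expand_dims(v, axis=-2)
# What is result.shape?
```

(7, 3, 1, 1)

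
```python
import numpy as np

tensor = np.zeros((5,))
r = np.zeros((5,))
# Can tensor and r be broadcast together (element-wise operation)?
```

Yes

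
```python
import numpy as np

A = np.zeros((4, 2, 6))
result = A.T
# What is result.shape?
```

(6, 2, 4)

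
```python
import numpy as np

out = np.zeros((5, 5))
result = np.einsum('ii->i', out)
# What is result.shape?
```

(5,)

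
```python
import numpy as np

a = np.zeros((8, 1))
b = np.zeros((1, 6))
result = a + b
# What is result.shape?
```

(8, 6)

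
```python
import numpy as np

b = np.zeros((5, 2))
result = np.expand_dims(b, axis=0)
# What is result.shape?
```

(1, 5, 2)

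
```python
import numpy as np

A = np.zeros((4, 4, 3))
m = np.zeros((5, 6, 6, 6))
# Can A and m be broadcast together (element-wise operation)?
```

No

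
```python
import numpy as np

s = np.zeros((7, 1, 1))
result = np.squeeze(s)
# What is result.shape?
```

(7,)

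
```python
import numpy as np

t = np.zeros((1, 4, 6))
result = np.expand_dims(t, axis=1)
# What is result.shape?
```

(1, 1, 4, 6)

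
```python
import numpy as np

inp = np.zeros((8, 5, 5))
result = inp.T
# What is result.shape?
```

(5, 5, 8)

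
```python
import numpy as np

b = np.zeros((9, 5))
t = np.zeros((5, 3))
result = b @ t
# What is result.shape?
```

(9, 3)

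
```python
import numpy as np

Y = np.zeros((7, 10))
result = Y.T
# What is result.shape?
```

(10, 7)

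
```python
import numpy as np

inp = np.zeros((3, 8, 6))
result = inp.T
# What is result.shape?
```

(6, 8, 3)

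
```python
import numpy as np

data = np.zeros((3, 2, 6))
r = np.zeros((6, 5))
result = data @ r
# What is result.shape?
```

(3, 2, 5)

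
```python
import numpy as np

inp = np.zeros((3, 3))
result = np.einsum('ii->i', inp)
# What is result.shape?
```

(3,)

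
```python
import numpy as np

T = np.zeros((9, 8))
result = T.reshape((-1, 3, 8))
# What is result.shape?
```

(3, 3, 8)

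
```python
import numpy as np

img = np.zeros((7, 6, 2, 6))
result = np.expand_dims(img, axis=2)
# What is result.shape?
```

(7, 6, 1, 2, 6)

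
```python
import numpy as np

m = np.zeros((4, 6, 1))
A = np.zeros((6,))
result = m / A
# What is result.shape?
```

(4, 6, 6)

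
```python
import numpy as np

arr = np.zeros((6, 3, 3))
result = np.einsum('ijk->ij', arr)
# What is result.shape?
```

(6, 3)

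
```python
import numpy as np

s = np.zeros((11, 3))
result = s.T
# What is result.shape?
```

(3, 11)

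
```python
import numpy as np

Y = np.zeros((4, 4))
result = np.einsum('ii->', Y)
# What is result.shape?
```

()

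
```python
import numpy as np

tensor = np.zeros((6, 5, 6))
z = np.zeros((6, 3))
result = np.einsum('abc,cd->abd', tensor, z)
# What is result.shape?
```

(6, 5, 3)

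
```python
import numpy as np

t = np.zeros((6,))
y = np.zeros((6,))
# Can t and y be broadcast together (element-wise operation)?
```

Yes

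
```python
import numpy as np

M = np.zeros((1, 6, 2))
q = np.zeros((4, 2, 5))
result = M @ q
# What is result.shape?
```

(4, 6, 5)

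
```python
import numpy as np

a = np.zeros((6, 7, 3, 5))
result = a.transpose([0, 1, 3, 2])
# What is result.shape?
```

(6, 7, 5, 3)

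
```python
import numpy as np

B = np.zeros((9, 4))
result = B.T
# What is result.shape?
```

(4, 9)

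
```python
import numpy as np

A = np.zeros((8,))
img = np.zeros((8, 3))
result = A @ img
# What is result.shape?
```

(3,)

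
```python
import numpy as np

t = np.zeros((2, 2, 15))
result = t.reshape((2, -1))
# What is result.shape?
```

(2, 30)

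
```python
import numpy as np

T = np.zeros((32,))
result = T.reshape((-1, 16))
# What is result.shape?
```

(2, 16)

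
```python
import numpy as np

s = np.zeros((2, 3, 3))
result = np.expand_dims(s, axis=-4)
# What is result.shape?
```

(1, 2, 3, 3)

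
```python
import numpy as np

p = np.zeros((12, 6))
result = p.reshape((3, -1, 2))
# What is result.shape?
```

(3, 12, 2)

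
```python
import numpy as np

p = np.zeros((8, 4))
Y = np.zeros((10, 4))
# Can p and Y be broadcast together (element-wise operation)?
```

No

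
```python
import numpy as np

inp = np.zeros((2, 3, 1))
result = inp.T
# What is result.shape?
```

(1, 3, 2)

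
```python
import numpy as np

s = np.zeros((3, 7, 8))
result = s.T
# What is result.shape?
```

(8, 7, 3)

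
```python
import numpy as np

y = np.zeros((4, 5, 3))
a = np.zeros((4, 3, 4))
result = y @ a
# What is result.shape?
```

(4, 5, 4)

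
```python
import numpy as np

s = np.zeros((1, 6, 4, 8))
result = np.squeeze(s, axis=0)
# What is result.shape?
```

(6, 4, 8)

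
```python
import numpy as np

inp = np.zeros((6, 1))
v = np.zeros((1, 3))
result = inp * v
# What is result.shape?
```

(6, 3)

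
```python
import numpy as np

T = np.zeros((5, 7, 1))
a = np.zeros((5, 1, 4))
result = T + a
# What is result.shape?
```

(5, 7, 4)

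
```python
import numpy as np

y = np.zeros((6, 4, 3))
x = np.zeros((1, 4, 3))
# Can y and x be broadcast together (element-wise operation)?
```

Yes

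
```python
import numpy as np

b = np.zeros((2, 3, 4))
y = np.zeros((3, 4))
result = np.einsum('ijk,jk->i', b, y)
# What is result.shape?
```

(2,)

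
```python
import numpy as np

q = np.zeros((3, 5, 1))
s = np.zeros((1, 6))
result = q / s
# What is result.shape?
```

(3, 5, 6)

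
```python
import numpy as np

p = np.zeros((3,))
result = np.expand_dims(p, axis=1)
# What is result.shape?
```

(3, 1)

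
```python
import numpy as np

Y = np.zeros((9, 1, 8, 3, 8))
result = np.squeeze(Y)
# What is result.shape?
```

(9, 8, 3, 8)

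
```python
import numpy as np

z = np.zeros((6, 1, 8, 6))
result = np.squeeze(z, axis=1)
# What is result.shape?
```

(6, 8, 6)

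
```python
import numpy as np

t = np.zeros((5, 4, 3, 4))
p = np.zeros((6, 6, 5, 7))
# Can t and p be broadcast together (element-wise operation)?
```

No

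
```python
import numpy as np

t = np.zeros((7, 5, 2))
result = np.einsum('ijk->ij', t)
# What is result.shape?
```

(7, 5)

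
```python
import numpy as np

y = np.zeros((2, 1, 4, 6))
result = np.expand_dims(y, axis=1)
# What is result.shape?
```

(2, 1, 1, 4, 6)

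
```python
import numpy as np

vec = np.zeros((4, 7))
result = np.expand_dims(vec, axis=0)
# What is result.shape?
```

(1, 4, 7)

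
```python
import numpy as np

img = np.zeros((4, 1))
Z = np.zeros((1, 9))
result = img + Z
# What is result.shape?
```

(4, 9)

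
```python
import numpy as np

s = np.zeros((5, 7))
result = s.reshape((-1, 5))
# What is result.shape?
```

(7, 5)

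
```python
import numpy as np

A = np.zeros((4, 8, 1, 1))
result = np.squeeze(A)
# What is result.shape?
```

(4, 8)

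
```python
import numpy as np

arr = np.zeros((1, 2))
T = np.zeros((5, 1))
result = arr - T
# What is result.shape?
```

(5, 2)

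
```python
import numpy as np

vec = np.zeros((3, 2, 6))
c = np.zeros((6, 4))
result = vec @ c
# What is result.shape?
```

(3, 2, 4)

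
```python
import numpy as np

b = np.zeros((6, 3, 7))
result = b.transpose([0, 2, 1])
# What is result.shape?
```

(6, 7, 3)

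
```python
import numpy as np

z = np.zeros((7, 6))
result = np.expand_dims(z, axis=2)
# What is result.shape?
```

(7, 6, 1)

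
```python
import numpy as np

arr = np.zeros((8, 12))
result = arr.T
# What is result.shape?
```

(12, 8)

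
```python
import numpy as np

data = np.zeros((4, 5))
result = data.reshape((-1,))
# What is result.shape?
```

(20,)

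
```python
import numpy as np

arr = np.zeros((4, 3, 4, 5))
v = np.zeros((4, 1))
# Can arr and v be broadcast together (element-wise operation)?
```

Yes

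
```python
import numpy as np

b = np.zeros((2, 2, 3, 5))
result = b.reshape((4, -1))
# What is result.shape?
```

(4, 15)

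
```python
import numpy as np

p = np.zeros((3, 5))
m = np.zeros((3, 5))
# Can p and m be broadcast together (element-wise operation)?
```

Yes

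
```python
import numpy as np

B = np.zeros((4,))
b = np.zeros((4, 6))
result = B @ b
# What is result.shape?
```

(6,)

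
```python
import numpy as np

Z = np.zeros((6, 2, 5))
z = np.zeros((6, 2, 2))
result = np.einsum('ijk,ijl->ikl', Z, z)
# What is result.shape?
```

(6, 5, 2)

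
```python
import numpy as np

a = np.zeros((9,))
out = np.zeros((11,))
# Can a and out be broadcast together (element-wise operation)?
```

No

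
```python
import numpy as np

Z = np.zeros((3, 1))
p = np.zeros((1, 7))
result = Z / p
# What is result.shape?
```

(3, 7)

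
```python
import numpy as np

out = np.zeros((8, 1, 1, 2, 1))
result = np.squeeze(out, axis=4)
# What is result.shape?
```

(8, 1, 1, 2)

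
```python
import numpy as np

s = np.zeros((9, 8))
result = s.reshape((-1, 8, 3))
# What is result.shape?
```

(3, 8, 3)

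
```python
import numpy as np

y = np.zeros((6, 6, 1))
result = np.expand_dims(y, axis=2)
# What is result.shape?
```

(6, 6, 1, 1)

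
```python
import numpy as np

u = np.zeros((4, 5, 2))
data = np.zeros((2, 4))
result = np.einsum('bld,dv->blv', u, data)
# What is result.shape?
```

(4, 5, 4)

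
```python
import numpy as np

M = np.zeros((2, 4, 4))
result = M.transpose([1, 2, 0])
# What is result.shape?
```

(4, 4, 2)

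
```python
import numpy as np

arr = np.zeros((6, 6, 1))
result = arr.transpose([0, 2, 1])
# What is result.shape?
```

(6, 1, 6)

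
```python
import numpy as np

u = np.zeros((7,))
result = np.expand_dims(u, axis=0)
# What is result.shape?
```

(1, 7)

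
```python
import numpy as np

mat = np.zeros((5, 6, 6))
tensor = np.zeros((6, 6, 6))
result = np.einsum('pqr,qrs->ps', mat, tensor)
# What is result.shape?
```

(5, 6)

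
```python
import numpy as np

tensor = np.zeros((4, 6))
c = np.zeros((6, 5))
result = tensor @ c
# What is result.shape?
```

(4, 5)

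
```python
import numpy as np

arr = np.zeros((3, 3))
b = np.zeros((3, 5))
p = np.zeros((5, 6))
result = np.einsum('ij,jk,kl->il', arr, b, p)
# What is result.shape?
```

(3, 6)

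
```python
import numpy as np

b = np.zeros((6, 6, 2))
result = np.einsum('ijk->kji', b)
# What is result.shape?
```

(2, 6, 6)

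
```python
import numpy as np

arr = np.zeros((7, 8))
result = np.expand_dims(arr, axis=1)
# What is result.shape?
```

(7, 1, 8)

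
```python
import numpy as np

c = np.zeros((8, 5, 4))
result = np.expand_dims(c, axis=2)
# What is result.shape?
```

(8, 5, 1, 4)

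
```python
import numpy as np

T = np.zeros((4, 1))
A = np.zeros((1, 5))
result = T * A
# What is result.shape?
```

(4, 5)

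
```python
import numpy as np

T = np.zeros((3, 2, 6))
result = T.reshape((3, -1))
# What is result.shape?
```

(3, 12)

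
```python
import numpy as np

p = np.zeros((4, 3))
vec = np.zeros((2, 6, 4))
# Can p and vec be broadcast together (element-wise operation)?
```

No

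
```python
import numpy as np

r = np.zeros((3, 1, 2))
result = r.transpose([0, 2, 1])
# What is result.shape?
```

(3, 2, 1)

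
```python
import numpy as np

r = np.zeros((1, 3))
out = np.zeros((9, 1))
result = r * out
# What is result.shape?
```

(9, 3)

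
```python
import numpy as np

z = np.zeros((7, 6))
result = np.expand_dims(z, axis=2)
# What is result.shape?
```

(7, 6, 1)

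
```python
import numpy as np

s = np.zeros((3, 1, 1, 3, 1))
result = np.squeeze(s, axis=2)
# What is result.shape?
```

(3, 1, 3, 1)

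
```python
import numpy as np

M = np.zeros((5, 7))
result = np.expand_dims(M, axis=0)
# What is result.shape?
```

(1, 5, 7)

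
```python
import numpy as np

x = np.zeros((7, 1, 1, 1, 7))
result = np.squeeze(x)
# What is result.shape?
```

(7, 7)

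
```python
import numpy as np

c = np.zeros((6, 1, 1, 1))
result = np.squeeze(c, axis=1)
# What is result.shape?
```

(6, 1, 1)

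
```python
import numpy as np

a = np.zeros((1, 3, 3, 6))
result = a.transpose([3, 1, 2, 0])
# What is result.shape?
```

(6, 3, 3, 1)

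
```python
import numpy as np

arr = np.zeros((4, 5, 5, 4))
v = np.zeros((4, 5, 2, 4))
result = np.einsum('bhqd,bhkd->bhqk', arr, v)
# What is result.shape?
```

(4, 5, 5, 2)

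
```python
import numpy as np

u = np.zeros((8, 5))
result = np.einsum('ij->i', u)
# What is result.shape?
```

(8,)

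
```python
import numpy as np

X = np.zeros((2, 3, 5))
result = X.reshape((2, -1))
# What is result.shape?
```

(2, 15)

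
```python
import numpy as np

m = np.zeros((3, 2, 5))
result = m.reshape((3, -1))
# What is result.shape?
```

(3, 10)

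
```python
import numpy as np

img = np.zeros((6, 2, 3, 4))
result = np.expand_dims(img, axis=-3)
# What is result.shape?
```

(6, 2, 1, 3, 4)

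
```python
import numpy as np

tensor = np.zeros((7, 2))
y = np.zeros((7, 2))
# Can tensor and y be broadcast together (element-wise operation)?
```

Yes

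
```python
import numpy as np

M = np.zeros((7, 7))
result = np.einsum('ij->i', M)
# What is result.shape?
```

(7,)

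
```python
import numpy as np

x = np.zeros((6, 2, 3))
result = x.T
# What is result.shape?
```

(3, 2, 6)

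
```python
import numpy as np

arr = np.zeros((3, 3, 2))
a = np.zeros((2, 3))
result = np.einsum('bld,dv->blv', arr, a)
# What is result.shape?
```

(3, 3, 3)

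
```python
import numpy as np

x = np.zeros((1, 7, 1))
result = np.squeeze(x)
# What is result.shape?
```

(7,)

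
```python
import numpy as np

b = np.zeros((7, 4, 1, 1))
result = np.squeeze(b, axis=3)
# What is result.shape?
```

(7, 4, 1)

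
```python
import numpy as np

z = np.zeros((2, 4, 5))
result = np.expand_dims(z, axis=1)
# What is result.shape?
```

(2, 1, 4, 5)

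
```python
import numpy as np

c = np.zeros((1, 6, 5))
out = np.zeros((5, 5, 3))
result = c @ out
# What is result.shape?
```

(5, 6, 3)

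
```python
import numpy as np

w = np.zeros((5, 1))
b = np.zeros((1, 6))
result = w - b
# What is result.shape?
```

(5, 6)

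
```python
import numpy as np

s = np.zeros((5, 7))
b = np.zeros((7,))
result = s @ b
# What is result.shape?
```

(5,)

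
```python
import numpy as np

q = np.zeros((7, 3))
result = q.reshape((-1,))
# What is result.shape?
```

(21,)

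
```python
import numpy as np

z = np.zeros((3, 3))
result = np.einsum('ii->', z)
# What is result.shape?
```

()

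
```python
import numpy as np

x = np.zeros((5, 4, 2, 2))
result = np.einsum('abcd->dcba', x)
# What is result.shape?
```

(2, 2, 4, 5)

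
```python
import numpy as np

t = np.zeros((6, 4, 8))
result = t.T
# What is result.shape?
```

(8, 4, 6)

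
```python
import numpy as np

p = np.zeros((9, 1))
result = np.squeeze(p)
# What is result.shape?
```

(9,)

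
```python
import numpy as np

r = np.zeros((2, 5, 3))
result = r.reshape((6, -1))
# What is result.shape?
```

(6, 5)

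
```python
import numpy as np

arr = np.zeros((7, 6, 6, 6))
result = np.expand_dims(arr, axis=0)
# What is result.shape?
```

(1, 7, 6, 6, 6)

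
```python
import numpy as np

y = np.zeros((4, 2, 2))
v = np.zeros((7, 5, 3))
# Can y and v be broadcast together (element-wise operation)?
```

No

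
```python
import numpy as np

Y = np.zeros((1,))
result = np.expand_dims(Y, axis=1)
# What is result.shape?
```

(1, 1)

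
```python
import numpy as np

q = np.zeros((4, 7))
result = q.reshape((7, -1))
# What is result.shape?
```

(7, 4)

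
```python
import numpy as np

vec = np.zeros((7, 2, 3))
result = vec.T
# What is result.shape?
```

(3, 2, 7)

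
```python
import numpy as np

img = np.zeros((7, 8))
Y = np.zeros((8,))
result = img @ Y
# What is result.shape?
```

(7,)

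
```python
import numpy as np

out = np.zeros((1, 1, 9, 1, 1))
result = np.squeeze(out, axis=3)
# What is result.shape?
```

(1, 1, 9, 1)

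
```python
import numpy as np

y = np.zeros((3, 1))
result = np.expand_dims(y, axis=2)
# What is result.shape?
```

(3, 1, 1)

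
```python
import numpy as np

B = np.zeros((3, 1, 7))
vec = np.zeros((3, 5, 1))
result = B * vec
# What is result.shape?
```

(3, 5, 7)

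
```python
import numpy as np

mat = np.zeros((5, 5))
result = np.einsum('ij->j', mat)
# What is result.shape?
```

(5,)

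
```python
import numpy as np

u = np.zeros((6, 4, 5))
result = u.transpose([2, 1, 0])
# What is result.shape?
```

(5, 4, 6)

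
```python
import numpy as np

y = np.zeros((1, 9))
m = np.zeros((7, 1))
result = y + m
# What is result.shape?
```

(7, 9)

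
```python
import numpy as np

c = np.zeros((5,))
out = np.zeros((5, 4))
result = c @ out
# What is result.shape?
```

(4,)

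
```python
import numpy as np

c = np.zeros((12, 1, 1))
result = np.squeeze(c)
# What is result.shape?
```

(12,)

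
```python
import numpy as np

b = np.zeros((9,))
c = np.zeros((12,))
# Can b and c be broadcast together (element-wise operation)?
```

No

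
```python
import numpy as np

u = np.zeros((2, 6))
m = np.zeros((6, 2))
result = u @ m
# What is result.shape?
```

(2, 2)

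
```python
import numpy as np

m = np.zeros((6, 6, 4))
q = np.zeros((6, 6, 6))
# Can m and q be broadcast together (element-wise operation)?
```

No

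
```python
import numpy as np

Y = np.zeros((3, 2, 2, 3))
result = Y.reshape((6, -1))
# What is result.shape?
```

(6, 6)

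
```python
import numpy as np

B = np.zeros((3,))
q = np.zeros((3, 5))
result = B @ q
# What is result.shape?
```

(5,)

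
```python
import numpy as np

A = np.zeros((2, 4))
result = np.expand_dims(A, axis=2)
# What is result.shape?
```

(2, 4, 1)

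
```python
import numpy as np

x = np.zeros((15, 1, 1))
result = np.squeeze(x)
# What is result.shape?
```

(15,)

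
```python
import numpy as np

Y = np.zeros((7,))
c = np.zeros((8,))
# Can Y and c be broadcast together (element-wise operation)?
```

No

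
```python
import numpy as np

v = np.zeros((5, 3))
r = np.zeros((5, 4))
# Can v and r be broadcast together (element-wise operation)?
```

No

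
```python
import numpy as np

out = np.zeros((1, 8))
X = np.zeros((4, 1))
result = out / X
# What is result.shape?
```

(4, 8)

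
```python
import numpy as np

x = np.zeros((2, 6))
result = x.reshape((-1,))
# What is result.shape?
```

(12,)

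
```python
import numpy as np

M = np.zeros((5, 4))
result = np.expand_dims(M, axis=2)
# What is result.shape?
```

(5, 4, 1)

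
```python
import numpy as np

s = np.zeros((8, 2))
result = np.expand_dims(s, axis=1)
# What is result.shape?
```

(8, 1, 2)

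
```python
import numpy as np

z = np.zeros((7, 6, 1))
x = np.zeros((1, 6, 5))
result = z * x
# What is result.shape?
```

(7, 6, 5)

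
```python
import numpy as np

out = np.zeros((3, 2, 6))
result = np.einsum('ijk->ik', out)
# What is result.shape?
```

(3, 6)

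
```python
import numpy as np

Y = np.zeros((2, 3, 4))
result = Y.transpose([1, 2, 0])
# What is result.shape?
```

(3, 4, 2)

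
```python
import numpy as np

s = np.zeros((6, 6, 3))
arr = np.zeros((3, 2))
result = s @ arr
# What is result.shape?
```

(6, 6, 2)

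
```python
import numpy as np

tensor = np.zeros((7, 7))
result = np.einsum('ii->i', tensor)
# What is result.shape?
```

(7,)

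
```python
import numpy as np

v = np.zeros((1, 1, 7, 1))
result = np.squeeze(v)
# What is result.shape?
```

(7,)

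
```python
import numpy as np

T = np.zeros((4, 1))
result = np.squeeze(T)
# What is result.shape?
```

(4,)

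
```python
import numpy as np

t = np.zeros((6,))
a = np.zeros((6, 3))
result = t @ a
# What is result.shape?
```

(3,)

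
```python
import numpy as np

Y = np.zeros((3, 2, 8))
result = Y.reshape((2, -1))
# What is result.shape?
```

(2, 24)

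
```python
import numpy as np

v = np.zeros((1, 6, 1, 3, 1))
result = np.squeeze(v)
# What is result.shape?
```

(6, 3)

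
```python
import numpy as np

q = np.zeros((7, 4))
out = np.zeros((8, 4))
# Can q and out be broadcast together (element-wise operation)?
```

No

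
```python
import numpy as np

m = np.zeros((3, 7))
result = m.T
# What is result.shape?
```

(7, 3)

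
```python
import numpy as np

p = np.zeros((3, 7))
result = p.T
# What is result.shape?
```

(7, 3)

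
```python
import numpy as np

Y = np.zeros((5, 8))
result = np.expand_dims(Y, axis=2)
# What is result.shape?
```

(5, 8, 1)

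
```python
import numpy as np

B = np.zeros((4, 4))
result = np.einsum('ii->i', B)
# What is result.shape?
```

(4,)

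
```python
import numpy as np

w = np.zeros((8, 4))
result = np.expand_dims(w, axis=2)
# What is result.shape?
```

(8, 4, 1)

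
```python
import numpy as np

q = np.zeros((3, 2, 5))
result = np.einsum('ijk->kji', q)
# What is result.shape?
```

(5, 2, 3)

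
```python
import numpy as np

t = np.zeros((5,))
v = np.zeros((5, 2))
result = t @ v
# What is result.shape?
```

(2,)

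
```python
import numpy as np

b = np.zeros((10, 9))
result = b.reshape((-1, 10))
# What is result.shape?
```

(9, 10)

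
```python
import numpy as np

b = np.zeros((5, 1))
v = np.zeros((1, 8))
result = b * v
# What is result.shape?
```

(5, 8)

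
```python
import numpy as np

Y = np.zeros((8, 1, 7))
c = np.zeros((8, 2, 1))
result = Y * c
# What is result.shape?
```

(8, 2, 7)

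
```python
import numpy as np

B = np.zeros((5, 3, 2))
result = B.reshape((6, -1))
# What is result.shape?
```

(6, 5)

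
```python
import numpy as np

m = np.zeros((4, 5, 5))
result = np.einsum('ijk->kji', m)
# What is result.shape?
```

(5, 5, 4)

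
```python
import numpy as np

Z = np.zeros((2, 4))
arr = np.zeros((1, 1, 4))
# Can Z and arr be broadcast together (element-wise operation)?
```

Yes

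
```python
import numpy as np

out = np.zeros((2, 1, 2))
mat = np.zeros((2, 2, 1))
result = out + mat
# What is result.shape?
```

(2, 2, 2)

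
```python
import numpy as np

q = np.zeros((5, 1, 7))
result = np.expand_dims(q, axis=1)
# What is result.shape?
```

(5, 1, 1, 7)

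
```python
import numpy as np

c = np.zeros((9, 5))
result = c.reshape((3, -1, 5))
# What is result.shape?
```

(3, 3, 5)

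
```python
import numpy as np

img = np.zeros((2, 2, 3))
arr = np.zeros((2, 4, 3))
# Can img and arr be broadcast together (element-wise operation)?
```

No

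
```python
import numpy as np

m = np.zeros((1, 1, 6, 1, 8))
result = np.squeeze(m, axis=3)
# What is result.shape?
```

(1, 1, 6, 8)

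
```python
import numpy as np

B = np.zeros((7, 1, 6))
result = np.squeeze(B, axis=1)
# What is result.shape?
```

(7, 6)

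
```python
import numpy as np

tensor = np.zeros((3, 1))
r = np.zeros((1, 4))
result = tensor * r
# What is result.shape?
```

(3, 4)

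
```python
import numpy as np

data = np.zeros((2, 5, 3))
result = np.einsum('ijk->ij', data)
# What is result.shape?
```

(2, 5)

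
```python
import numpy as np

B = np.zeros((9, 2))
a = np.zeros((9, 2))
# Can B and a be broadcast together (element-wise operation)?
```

Yes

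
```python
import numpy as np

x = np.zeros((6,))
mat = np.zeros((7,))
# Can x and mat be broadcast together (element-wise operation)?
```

No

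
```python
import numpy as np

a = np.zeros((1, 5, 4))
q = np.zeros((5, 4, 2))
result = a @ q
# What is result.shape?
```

(5, 5, 2)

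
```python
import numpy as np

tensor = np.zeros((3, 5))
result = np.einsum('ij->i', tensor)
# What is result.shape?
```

(3,)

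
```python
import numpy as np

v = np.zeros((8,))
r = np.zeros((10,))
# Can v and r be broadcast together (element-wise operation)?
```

No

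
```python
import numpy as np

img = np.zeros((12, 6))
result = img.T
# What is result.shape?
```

(6, 12)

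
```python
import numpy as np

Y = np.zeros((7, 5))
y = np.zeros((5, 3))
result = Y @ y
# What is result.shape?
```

(7, 3)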